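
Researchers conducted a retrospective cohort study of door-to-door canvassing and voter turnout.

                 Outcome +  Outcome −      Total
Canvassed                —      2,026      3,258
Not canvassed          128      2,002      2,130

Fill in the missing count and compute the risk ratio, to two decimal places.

6.29

The missing cell is in the exposed row: 3258 − 2026 = 1232.
So a = 1232, b = 2026, c = 128, d = 2002.
RR = [a/(a+b)] / [c/(c+d)] = (1232/3258) / (128/2130) = 0.37815/0.06009 = 6.29259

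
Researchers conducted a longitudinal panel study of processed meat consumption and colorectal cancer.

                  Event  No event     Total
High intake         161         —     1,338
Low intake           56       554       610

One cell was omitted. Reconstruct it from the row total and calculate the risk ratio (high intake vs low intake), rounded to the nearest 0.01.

1.31

The missing cell is in the exposed row: 1338 − 161 = 1177.
So a = 161, b = 1177, c = 56, d = 554.
RR = [a/(a+b)] / [c/(c+d)] = (161/1338) / (56/610) = 0.12033/0.09180 = 1.31072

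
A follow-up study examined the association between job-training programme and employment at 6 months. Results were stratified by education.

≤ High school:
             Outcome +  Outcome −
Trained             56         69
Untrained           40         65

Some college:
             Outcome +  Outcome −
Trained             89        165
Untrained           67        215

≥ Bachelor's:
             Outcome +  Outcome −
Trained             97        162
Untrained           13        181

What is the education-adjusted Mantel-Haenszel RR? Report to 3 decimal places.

1.870

RR_MH = Σ(aᵢ·n₀ᵢ/nᵢ) / Σ(cᵢ·n₁ᵢ/nᵢ), with n₁ᵢ = aᵢ+bᵢ (exposed), n₀ᵢ = cᵢ+dᵢ (unexposed), nᵢ = n₁ᵢ+n₀ᵢ.
Stratum 1 (≤ High school): n₁ = 125, n₀ = 105, n = 230; a·n₀/n = 56·105/230 = 25.5652; c·n₁/n = 40·125/230 = 21.7391
Stratum 2 (Some college): n₁ = 254, n₀ = 282, n = 536; a·n₀/n = 89·282/536 = 46.8246; c·n₁/n = 67·254/536 = 31.7500
Stratum 3 (≥ Bachelor's): n₁ = 259, n₀ = 194, n = 453; a·n₀/n = 97·194/453 = 41.5408; c·n₁/n = 13·259/453 = 7.4327
RR_MH = (25.5652 + 46.8246 + 41.5408) / (21.7391 + 31.7500 + 7.4327) = 113.9307 / 60.9218 = 1.87011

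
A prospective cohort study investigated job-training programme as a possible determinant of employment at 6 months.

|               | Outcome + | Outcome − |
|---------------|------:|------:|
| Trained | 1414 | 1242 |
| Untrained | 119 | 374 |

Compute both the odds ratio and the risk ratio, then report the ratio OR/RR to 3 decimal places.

1.622

Cells: a = 1414, b = 1242, c = 119, d = 374.
OR = (1414·374)/(1242·119) = 528836/147798 = 3.57810
Risk in exposed = 1414/2656 = 0.53238; risk in unexposed = 119/493 = 0.24138; RR = 2.20557
OR/RR = 3.57810 / 2.20557 = 1.62230
The outcome is not rare, so the OR lies further from 1 than the RR.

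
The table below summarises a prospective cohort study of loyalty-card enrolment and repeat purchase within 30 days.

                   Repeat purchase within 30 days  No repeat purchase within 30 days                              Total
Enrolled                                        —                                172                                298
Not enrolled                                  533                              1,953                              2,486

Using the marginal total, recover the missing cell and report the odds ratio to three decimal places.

The missing cell is in the exposed row: 298 − 172 = 126.
So a = 126, b = 172, c = 533, d = 1953.
OR = (a·d)/(b·c) = (126 × 1953) / (172 × 533) = 246078 / 91676 = 2.68421

2.684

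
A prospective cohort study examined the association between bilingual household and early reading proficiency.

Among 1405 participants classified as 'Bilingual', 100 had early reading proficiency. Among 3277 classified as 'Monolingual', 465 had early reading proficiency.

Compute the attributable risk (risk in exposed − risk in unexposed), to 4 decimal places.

-0.0707

From the description: a = 100, b = 1305, c = 465, d = 2812.
Risk in exposed = 100/1405 = 0.071174; risk in unexposed = 465/3277 = 0.141898.
Risk difference = 0.071174 − 0.141898 = -0.070724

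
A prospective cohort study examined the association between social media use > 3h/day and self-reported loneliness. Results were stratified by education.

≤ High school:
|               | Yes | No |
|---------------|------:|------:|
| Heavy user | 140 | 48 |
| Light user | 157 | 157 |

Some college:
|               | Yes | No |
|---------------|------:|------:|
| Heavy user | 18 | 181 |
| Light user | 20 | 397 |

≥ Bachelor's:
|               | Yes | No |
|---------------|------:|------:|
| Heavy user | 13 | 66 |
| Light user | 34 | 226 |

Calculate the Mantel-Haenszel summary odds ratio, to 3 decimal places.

OR_MH = Σ(aᵢdᵢ/nᵢ) / Σ(bᵢcᵢ/nᵢ), where nᵢ is the stratum total.
Stratum 1 (≤ High school): n = 502; a·d/n = 140·157/502 = 43.7849; b·c/n = 48·157/502 = 15.0120
Stratum 2 (Some college): n = 616; a·d/n = 18·397/616 = 11.6006; b·c/n = 181·20/616 = 5.8766
Stratum 3 (≥ Bachelor's): n = 339; a·d/n = 13·226/339 = 8.6667; b·c/n = 66·34/339 = 6.6195
OR_MH = (43.7849 + 11.6006 + 8.6667) / (15.0120 + 5.8766 + 6.6195) = 64.0522 / 27.5080 = 2.32849

2.328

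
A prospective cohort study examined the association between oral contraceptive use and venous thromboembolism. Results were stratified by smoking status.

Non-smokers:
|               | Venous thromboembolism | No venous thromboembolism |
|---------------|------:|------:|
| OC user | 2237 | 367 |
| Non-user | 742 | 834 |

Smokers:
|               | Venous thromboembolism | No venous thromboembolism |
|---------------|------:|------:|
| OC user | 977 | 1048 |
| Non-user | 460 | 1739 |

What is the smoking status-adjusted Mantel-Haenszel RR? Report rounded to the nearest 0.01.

1.98

RR_MH = Σ(aᵢ·n₀ᵢ/nᵢ) / Σ(cᵢ·n₁ᵢ/nᵢ), with n₁ᵢ = aᵢ+bᵢ (exposed), n₀ᵢ = cᵢ+dᵢ (unexposed), nᵢ = n₁ᵢ+n₀ᵢ.
Stratum 1 (Non-smokers): n₁ = 2604, n₀ = 1576, n = 4180; a·n₀/n = 2237·1576/4180 = 843.4239; c·n₁/n = 742·2604/4180 = 462.2411
Stratum 2 (Smokers): n₁ = 2025, n₀ = 2199, n = 4224; a·n₀/n = 977·2199/4224 = 508.6229; c·n₁/n = 460·2025/4224 = 220.5256
RR_MH = (843.4239 + 508.6229) / (462.2411 + 220.5256) = 1352.0468 / 682.7667 = 1.98025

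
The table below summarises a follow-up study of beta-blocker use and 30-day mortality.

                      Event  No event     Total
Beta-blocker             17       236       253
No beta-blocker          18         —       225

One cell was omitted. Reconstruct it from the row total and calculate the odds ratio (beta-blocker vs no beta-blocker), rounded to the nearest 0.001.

The missing cell is in the unexposed row: 225 − 18 = 207.
So a = 17, b = 236, c = 18, d = 207.
OR = (a·d)/(b·c) = (17 × 207) / (236 × 18) = 3519 / 4248 = 0.82839

0.828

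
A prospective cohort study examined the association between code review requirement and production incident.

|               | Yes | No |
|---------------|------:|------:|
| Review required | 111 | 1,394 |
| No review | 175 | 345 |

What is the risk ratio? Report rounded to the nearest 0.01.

0.22

Cells: a = 111, b = 1394, c = 175, d = 345.
Risk in exposed = 111/1505 = 0.07375; risk in unexposed = 175/520 = 0.33654.
RR = 0.07375 / 0.33654 = 0.21916
The risk is 78% lower among the exposed than among the unexposed.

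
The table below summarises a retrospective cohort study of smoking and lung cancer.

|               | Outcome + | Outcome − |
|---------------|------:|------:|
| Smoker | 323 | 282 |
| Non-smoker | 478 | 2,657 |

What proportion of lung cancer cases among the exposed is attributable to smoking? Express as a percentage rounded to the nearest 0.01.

71.44

Cells: a = 323, b = 282, c = 478, d = 2657.
Risk in exposed = 323/605 = 0.53388; risk in unexposed = 478/3135 = 0.15247.
RR = 0.53388/0.15247 = 3.50152
AR% = (RR − 1)/RR × 100 = (3.50152 − 1)/3.50152 × 100 = 71.4410%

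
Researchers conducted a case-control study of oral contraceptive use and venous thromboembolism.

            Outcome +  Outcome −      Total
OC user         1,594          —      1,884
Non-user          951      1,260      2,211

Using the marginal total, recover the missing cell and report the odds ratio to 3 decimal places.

The missing cell is in the exposed row: 1884 − 1594 = 290.
So a = 1594, b = 290, c = 951, d = 1260.
OR = (a·d)/(b·c) = (1594 × 1260) / (290 × 951) = 2008440 / 275790 = 7.28250

7.282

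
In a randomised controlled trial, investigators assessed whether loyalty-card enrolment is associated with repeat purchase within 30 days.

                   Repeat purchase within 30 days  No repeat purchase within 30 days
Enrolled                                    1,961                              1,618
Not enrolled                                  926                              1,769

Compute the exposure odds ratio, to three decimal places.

Cells: a = 1961, b = 1618, c = 926, d = 1769.
OR = (a·d)/(b·c) = (1961 × 1769) / (1618 × 926) = 3469009 / 1498268 = 2.31535
The odds of repeat purchase within 30 days are about 2.32 times as high in the enrolled group.

2.315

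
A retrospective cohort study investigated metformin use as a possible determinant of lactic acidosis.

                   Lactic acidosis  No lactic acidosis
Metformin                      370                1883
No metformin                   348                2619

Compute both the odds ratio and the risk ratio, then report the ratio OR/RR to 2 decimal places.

1.06

Cells: a = 370, b = 1883, c = 348, d = 2619.
OR = (370·2619)/(1883·348) = 969030/655284 = 1.47879
Risk in exposed = 370/2253 = 0.16423; risk in unexposed = 348/2967 = 0.11729; RR = 1.40016
OR/RR = 1.47879 / 1.40016 = 1.05616
The outcome is not rare, so the OR lies further from 1 than the RR.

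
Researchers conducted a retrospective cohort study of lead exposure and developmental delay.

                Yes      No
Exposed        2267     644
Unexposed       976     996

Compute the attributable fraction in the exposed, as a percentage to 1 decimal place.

36.4

Cells: a = 2267, b = 644, c = 976, d = 996.
Risk in exposed = 2267/2911 = 0.77877; risk in unexposed = 976/1972 = 0.49493.
RR = 0.77877/0.49493 = 1.57350
AR% = (RR − 1)/RR × 100 = (1.57350 − 1)/1.57350 × 100 = 36.4474%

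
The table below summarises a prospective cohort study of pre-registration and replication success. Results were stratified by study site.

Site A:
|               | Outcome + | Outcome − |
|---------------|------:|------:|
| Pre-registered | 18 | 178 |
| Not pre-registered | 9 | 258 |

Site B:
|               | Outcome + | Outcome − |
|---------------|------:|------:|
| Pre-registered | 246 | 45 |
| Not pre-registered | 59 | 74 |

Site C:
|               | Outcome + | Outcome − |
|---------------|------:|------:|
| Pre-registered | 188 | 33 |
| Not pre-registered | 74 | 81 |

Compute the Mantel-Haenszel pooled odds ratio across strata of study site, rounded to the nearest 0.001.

5.764

OR_MH = Σ(aᵢdᵢ/nᵢ) / Σ(bᵢcᵢ/nᵢ), where nᵢ is the stratum total.
Stratum 1 (Site A): n = 463; a·d/n = 18·258/463 = 10.0302; b·c/n = 178·9/463 = 3.4600
Stratum 2 (Site B): n = 424; a·d/n = 246·74/424 = 42.9340; b·c/n = 45·59/424 = 6.2618
Stratum 3 (Site C): n = 376; a·d/n = 188·81/376 = 40.5000; b·c/n = 33·74/376 = 6.4947
OR_MH = (10.0302 + 42.9340 + 40.5000) / (3.4600 + 6.2618 + 6.4947) = 93.4642 / 16.2165 = 5.76352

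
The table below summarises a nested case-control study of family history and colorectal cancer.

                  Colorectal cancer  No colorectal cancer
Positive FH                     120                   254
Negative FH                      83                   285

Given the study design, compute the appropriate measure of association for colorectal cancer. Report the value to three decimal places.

Cells: a = 120, b = 254, c = 83, d = 285.
This is a nested case-control study: participants were sampled on outcome status, so risks in the source population cannot be estimated directly — relative risk is not valid here. The odds ratio is the appropriate measure.
OR = (a·d)/(b·c) = (120 × 285) / (254 × 83) = 34200 / 21082 = 1.62224

1.622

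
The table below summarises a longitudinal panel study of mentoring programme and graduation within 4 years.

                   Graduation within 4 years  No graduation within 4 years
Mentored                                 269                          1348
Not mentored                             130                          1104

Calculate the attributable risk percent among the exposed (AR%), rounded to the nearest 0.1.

Cells: a = 269, b = 1348, c = 130, d = 1104.
Risk in exposed = 269/1617 = 0.16636; risk in unexposed = 130/1234 = 0.10535.
RR = 0.16636/0.10535 = 1.57912
AR% = (RR − 1)/RR × 100 = (1.57912 − 1)/1.57912 × 100 = 36.6734%

36.7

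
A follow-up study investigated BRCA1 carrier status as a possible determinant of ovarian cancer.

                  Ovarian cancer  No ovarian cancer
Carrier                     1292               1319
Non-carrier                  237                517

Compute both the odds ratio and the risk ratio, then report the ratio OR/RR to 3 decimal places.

Cells: a = 1292, b = 1319, c = 237, d = 517.
OR = (1292·517)/(1319·237) = 667964/312603 = 2.13678
Risk in exposed = 1292/2611 = 0.49483; risk in unexposed = 237/754 = 0.31432; RR = 1.57427
OR/RR = 2.13678 / 1.57427 = 1.35732
The outcome is not rare, so the OR lies further from 1 than the RR.

1.357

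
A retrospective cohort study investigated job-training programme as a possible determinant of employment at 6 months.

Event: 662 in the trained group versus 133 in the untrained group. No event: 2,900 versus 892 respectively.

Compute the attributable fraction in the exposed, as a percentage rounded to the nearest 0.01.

30.18

From the description: a = 662, b = 2900, c = 133, d = 892.
Risk in exposed = 662/3562 = 0.18585; risk in unexposed = 133/1025 = 0.12976.
RR = 0.18585/0.12976 = 1.43231
AR% = (RR − 1)/RR × 100 = (1.43231 − 1)/1.43231 × 100 = 30.1826%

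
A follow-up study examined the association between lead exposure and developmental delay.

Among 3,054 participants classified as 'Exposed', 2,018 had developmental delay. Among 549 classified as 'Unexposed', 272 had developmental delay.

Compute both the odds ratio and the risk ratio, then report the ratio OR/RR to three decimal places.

From the description: a = 2018, b = 1036, c = 272, d = 277.
OR = (2018·277)/(1036·272) = 558986/281792 = 1.98368
Risk in exposed = 2018/3054 = 0.66077; risk in unexposed = 272/549 = 0.49545; RR = 1.33369
OR/RR = 1.98368 / 1.33369 = 1.48736
The outcome is not rare, so the OR lies further from 1 than the RR.

1.487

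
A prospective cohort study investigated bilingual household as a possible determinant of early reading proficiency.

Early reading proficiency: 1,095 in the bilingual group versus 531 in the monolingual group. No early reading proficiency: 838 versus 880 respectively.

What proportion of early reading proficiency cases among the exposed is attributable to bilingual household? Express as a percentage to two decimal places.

From the description: a = 1095, b = 838, c = 531, d = 880.
Risk in exposed = 1095/1933 = 0.56648; risk in unexposed = 531/1411 = 0.37633.
RR = 0.56648/0.37633 = 1.50527
AR% = (RR − 1)/RR × 100 = (1.50527 − 1)/1.50527 × 100 = 33.5668%

33.57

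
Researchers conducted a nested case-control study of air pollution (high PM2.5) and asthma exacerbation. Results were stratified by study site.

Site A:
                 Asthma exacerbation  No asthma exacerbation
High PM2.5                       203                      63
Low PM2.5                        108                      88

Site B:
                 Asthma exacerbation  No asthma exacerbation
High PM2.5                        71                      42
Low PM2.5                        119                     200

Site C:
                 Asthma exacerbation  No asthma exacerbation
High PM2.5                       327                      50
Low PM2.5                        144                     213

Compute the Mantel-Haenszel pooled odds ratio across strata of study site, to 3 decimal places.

4.609

OR_MH = Σ(aᵢdᵢ/nᵢ) / Σ(bᵢcᵢ/nᵢ), where nᵢ is the stratum total.
Stratum 1 (Site A): n = 462; a·d/n = 203·88/462 = 38.6667; b·c/n = 63·108/462 = 14.7273
Stratum 2 (Site B): n = 432; a·d/n = 71·200/432 = 32.8704; b·c/n = 42·119/432 = 11.5694
Stratum 3 (Site C): n = 734; a·d/n = 327·213/734 = 94.8924; b·c/n = 50·144/734 = 9.8093
OR_MH = (38.6667 + 32.8704 + 94.8924) / (14.7273 + 11.5694 + 9.8093) = 166.4294 / 36.1060 = 4.60947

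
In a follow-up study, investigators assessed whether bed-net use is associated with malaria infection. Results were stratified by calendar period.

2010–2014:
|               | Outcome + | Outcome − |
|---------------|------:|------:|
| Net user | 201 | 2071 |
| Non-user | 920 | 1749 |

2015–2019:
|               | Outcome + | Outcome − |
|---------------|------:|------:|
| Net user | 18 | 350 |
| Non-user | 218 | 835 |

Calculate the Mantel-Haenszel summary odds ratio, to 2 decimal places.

0.19

OR_MH = Σ(aᵢdᵢ/nᵢ) / Σ(bᵢcᵢ/nᵢ), where nᵢ is the stratum total.
Stratum 1 (2010–2014): n = 4941; a·d/n = 201·1749/4941 = 71.1494; b·c/n = 2071·920/4941 = 385.6142
Stratum 2 (2015–2019): n = 1421; a·d/n = 18·835/1421 = 10.5771; b·c/n = 350·218/1421 = 53.6946
OR_MH = (71.1494 + 10.5771) / (385.6142 + 53.6946) = 81.7264 / 439.3088 = 0.18603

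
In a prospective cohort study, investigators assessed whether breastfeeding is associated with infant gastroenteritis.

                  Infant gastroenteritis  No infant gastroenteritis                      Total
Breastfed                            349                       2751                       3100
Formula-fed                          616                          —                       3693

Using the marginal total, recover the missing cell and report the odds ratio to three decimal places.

0.634

The missing cell is in the unexposed row: 3693 − 616 = 3077.
So a = 349, b = 2751, c = 616, d = 3077.
OR = (a·d)/(b·c) = (349 × 3077) / (2751 × 616) = 1073873 / 1694616 = 0.63370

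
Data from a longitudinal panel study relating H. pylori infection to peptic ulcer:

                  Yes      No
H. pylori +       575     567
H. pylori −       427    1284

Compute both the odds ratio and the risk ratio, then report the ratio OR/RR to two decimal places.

1.51

Cells: a = 575, b = 567, c = 427, d = 1284.
OR = (575·1284)/(567·427) = 738300/242109 = 3.04945
Risk in exposed = 575/1142 = 0.50350; risk in unexposed = 427/1711 = 0.24956; RR = 2.01755
OR/RR = 3.04945 / 2.01755 = 1.51146
The outcome is not rare, so the OR lies further from 1 than the RR.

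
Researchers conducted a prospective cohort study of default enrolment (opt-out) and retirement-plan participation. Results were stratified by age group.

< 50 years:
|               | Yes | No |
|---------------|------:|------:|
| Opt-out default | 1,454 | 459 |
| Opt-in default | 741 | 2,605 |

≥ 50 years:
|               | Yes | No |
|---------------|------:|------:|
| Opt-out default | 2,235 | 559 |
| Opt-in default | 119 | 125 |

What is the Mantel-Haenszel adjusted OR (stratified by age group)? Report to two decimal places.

OR_MH = Σ(aᵢdᵢ/nᵢ) / Σ(bᵢcᵢ/nᵢ), where nᵢ is the stratum total.
Stratum 1 (< 50 years): n = 5259; a·d/n = 1454·2605/5259 = 720.2263; b·c/n = 459·741/5259 = 64.6737
Stratum 2 (≥ 50 years): n = 3038; a·d/n = 2235·125/3038 = 91.9602; b·c/n = 559·119/3038 = 21.8963
OR_MH = (720.2263 + 91.9602) / (64.6737 + 21.8963) = 812.1864 / 86.5700 = 9.38184

9.38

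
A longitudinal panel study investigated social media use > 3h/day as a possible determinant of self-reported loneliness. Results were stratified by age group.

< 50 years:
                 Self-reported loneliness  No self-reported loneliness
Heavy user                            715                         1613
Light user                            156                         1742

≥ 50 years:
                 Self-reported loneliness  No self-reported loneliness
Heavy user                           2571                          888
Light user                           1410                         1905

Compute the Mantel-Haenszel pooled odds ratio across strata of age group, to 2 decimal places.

OR_MH = Σ(aᵢdᵢ/nᵢ) / Σ(bᵢcᵢ/nᵢ), where nᵢ is the stratum total.
Stratum 1 (< 50 years): n = 4226; a·d/n = 715·1742/4226 = 294.7302; b·c/n = 1613·156/4226 = 59.5428
Stratum 2 (≥ 50 years): n = 6774; a·d/n = 2571·1905/6774 = 723.0226; b·c/n = 888·1410/6774 = 184.8361
OR_MH = (294.7302 + 723.0226) / (59.5428 + 184.8361) = 1017.7528 / 244.3790 = 4.16465

4.16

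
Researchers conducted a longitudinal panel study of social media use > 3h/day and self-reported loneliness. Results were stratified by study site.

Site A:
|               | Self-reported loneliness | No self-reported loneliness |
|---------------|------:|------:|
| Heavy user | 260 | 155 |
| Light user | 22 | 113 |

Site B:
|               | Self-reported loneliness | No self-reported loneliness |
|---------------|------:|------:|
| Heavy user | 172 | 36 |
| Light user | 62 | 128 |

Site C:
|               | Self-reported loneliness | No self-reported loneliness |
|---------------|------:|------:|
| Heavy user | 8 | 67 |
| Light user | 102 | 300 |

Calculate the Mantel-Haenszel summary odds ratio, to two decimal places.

OR_MH = Σ(aᵢdᵢ/nᵢ) / Σ(bᵢcᵢ/nᵢ), where nᵢ is the stratum total.
Stratum 1 (Site A): n = 550; a·d/n = 260·113/550 = 53.4182; b·c/n = 155·22/550 = 6.2000
Stratum 2 (Site B): n = 398; a·d/n = 172·128/398 = 55.3166; b·c/n = 36·62/398 = 5.6080
Stratum 3 (Site C): n = 477; a·d/n = 8·300/477 = 5.0314; b·c/n = 67·102/477 = 14.3270
OR_MH = (53.4182 + 55.3166 + 5.0314) / (6.2000 + 5.6080 + 14.3270) = 113.7662 / 26.1351 = 4.35301

4.35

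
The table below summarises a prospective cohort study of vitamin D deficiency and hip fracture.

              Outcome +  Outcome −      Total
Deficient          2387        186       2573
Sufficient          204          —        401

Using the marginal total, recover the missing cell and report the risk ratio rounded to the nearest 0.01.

1.82

The missing cell is in the unexposed row: 401 − 204 = 197.
So a = 2387, b = 186, c = 204, d = 197.
RR = [a/(a+b)] / [c/(c+d)] = (2387/2573) / (204/401) = 0.92771/0.50873 = 1.82359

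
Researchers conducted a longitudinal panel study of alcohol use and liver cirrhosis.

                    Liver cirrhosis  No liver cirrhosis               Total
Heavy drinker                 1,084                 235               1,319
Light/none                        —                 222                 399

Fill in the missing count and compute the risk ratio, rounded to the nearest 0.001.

1.853

The missing cell is in the unexposed row: 399 − 222 = 177.
So a = 1084, b = 235, c = 177, d = 222.
RR = [a/(a+b)] / [c/(c+d)] = (1084/1319) / (177/399) = 0.82183/0.44361 = 1.85261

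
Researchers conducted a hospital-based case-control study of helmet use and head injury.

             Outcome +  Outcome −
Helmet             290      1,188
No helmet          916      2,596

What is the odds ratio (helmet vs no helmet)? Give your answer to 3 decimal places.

0.692

Cells: a = 290, b = 1188, c = 916, d = 2596.
OR = (a·d)/(b·c) = (290 × 2596) / (1188 × 916) = 752840 / 1088208 = 0.69182
Exposure is associated with lower odds of head injury (OR = 0.69 < 1).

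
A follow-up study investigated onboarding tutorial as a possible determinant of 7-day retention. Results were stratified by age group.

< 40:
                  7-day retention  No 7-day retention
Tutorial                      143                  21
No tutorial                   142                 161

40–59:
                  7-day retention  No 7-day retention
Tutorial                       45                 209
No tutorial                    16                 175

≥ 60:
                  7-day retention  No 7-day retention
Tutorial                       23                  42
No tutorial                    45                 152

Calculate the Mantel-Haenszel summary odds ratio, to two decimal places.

OR_MH = Σ(aᵢdᵢ/nᵢ) / Σ(bᵢcᵢ/nᵢ), where nᵢ is the stratum total.
Stratum 1 (< 40): n = 467; a·d/n = 143·161/467 = 49.2998; b·c/n = 21·142/467 = 6.3854
Stratum 2 (40–59): n = 445; a·d/n = 45·175/445 = 17.6966; b·c/n = 209·16/445 = 7.5146
Stratum 3 (≥ 60): n = 262; a·d/n = 23·152/262 = 13.3435; b·c/n = 42·45/262 = 7.2137
OR_MH = (49.2998 + 17.6966 + 13.3435) / (6.3854 + 7.5146 + 7.2137) = 80.3399 / 21.1138 = 3.80509

3.81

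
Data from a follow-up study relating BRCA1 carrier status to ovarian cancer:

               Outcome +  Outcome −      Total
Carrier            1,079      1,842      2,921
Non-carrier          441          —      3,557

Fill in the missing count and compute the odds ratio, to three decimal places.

4.139

The missing cell is in the unexposed row: 3557 − 441 = 3116.
So a = 1079, b = 1842, c = 441, d = 3116.
OR = (a·d)/(b·c) = (1079 × 3116) / (1842 × 441) = 3362164 / 812322 = 4.13895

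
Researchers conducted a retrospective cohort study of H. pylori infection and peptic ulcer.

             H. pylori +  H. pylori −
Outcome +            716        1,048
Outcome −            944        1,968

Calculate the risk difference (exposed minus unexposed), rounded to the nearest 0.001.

0.084

Reading the table with exposure as columns: a = 716 (H. pylori +, case), b = 944 (H. pylori +, non-case), c = 1048 (H. pylori −, case), d = 1968.
Risk in exposed = 716/1660 = 0.431325; risk in unexposed = 1048/3016 = 0.347480.
Risk difference = 0.431325 − 0.347480 = 0.083845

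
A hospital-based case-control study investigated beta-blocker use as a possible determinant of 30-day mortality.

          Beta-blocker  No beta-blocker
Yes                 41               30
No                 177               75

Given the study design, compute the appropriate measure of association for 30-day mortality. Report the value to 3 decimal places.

Reading the table with exposure as columns: a = 41 (Beta-blocker, case), b = 177 (Beta-blocker, non-case), c = 30 (No beta-blocker, case), d = 75.
This is a hospital-based case-control study: participants were sampled on outcome status, so risks in the source population cannot be estimated directly — relative risk is not valid here. The odds ratio is the appropriate measure.
OR = (a·d)/(b·c) = (41 × 75) / (177 × 30) = 3075 / 5310 = 0.57910

0.579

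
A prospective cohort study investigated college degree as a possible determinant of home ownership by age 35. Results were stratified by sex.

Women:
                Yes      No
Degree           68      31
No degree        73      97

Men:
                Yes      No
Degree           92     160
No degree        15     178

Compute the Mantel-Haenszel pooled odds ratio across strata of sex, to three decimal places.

4.442

OR_MH = Σ(aᵢdᵢ/nᵢ) / Σ(bᵢcᵢ/nᵢ), where nᵢ is the stratum total.
Stratum 1 (Women): n = 269; a·d/n = 68·97/269 = 24.5204; b·c/n = 31·73/269 = 8.4126
Stratum 2 (Men): n = 445; a·d/n = 92·178/445 = 36.8000; b·c/n = 160·15/445 = 5.3933
OR_MH = (24.5204 + 36.8000) / (8.4126 + 5.3933) = 61.3204 / 13.8059 = 4.44161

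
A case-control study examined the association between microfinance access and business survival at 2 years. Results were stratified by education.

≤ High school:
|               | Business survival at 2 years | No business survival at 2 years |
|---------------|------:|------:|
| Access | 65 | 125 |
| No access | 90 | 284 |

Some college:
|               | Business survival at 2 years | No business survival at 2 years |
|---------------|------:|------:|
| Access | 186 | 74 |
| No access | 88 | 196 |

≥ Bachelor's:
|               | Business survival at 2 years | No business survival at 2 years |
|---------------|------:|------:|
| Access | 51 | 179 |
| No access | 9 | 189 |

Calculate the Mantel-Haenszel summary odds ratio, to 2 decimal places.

OR_MH = Σ(aᵢdᵢ/nᵢ) / Σ(bᵢcᵢ/nᵢ), where nᵢ is the stratum total.
Stratum 1 (≤ High school): n = 564; a·d/n = 65·284/564 = 32.7305; b·c/n = 125·90/564 = 19.9468
Stratum 2 (Some college): n = 544; a·d/n = 186·196/544 = 67.0147; b·c/n = 74·88/544 = 11.9706
Stratum 3 (≥ Bachelor's): n = 428; a·d/n = 51·189/428 = 22.5210; b·c/n = 179·9/428 = 3.7640
OR_MH = (32.7305 + 67.0147 + 22.5210) / (19.9468 + 11.9706 + 3.7640) = 122.2662 / 35.6814 = 3.42661

3.43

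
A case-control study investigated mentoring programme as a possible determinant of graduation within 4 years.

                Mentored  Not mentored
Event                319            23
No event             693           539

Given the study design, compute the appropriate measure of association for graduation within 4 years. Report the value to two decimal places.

Reading the table with exposure as columns: a = 319 (Mentored, case), b = 693 (Mentored, non-case), c = 23 (Not mentored, case), d = 539.
This is a case-control study: participants were sampled on outcome status, so risks in the source population cannot be estimated directly — relative risk is not valid here. The odds ratio is the appropriate measure.
OR = (a·d)/(b·c) = (319 × 539) / (693 × 23) = 171941 / 15939 = 10.78744

10.79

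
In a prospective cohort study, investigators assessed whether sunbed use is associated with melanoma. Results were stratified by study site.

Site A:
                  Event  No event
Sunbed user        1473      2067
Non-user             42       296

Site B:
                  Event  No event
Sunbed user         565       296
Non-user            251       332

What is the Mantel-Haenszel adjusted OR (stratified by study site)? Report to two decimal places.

3.28

OR_MH = Σ(aᵢdᵢ/nᵢ) / Σ(bᵢcᵢ/nᵢ), where nᵢ is the stratum total.
Stratum 1 (Site A): n = 3878; a·d/n = 1473·296/3878 = 112.4312; b·c/n = 2067·42/3878 = 22.3863
Stratum 2 (Site B): n = 1444; a·d/n = 565·332/1444 = 129.9030; b·c/n = 296·251/1444 = 51.4515
OR_MH = (112.4312 + 129.9030) / (22.3863 + 51.4515) = 242.3342 / 73.8378 = 3.28198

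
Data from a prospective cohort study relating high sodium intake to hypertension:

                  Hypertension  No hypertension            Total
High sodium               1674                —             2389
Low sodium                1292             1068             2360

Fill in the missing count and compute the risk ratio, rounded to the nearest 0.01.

The missing cell is in the exposed row: 2389 − 1674 = 715.
So a = 1674, b = 715, c = 1292, d = 1068.
RR = [a/(a+b)] / [c/(c+d)] = (1674/2389) / (1292/2360) = 0.70071/0.54746 = 1.27994

1.28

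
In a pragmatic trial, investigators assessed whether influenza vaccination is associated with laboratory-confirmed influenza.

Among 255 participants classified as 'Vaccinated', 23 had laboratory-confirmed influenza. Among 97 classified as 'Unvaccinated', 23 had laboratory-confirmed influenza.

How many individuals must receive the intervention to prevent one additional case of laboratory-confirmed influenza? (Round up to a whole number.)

7

Risk in treated group = 23/255 = 0.09020; risk in control = 23/97 = 0.23711.
Absolute risk reduction = 0.23711 − 0.09020 = 0.14692
NNT = 1 / ARR = 1 / 0.14692 = 6.807 → round up → 7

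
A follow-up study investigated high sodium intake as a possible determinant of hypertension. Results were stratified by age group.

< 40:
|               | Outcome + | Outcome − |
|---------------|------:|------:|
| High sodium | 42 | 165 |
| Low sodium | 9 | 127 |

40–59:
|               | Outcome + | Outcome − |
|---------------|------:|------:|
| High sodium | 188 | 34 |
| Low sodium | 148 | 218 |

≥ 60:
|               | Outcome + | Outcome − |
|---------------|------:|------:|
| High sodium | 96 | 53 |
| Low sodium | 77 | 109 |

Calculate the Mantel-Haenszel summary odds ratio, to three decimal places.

4.647

OR_MH = Σ(aᵢdᵢ/nᵢ) / Σ(bᵢcᵢ/nᵢ), where nᵢ is the stratum total.
Stratum 1 (< 40): n = 343; a·d/n = 42·127/343 = 15.5510; b·c/n = 165·9/343 = 4.3294
Stratum 2 (40–59): n = 588; a·d/n = 188·218/588 = 69.7007; b·c/n = 34·148/588 = 8.5578
Stratum 3 (≥ 60): n = 335; a·d/n = 96·109/335 = 31.2358; b·c/n = 53·77/335 = 12.1821
OR_MH = (15.5510 + 69.7007 + 31.2358) / (4.3294 + 8.5578 + 12.1821) = 116.4875 / 25.0694 = 4.64661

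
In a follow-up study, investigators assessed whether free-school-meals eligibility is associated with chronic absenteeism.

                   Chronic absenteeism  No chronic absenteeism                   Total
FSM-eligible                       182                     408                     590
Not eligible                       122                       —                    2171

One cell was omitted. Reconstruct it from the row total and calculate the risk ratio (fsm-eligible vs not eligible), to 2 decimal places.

5.49

The missing cell is in the unexposed row: 2171 − 122 = 2049.
So a = 182, b = 408, c = 122, d = 2049.
RR = [a/(a+b)] / [c/(c+d)] = (182/590) / (122/2171) = 0.30847/0.05620 = 5.48933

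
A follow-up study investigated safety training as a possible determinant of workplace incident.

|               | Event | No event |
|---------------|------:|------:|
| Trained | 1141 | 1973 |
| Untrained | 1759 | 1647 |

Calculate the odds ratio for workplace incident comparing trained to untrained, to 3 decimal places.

0.541

Cells: a = 1141, b = 1973, c = 1759, d = 1647.
OR = (a·d)/(b·c) = (1141 × 1647) / (1973 × 1759) = 1879227 / 3470507 = 0.54148
Exposure is associated with lower odds of workplace incident (OR = 0.54 < 1).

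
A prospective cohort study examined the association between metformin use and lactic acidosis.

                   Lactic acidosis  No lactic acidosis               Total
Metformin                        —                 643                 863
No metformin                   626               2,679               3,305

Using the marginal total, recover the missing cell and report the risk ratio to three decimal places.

1.346

The missing cell is in the exposed row: 863 − 643 = 220.
So a = 220, b = 643, c = 626, d = 2679.
RR = [a/(a+b)] / [c/(c+d)] = (220/863) / (626/3305) = 0.25492/0.18941 = 1.34589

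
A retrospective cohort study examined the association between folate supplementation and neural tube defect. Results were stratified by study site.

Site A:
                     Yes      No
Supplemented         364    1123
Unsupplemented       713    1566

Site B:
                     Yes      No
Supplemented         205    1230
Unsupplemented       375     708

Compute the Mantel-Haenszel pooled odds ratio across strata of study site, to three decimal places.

0.528

OR_MH = Σ(aᵢdᵢ/nᵢ) / Σ(bᵢcᵢ/nᵢ), where nᵢ is the stratum total.
Stratum 1 (Site A): n = 3766; a·d/n = 364·1566/3766 = 151.3606; b·c/n = 1123·713/3766 = 212.6126
Stratum 2 (Site B): n = 2518; a·d/n = 205·708/2518 = 57.6410; b·c/n = 1230·375/2518 = 183.1811
OR_MH = (151.3606 + 57.6410) / (212.6126 + 183.1811) = 209.0016 / 395.7937 = 0.52806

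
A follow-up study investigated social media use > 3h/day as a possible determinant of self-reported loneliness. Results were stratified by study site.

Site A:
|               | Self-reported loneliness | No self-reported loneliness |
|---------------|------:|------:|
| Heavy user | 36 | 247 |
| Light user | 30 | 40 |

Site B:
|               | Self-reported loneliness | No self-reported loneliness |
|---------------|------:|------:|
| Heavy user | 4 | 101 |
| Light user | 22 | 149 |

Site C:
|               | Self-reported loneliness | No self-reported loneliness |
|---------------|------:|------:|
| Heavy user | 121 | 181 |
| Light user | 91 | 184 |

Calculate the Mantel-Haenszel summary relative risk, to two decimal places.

0.84

RR_MH = Σ(aᵢ·n₀ᵢ/nᵢ) / Σ(cᵢ·n₁ᵢ/nᵢ), with n₁ᵢ = aᵢ+bᵢ (exposed), n₀ᵢ = cᵢ+dᵢ (unexposed), nᵢ = n₁ᵢ+n₀ᵢ.
Stratum 1 (Site A): n₁ = 283, n₀ = 70, n = 353; a·n₀/n = 36·70/353 = 7.1388; c·n₁/n = 30·283/353 = 24.0510
Stratum 2 (Site B): n₁ = 105, n₀ = 171, n = 276; a·n₀/n = 4·171/276 = 2.4783; c·n₁/n = 22·105/276 = 8.3696
Stratum 3 (Site C): n₁ = 302, n₀ = 275, n = 577; a·n₀/n = 121·275/577 = 57.6690; c·n₁/n = 91·302/577 = 47.6291
RR_MH = (7.1388 + 2.4783 + 57.6690) / (24.0510 + 8.3696 + 47.6291) = 67.2860 / 80.0497 = 0.84055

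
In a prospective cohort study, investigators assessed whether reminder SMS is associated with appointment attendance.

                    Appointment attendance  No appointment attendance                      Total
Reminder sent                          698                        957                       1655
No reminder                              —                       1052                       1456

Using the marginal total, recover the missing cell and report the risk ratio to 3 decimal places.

The missing cell is in the unexposed row: 1456 − 1052 = 404.
So a = 698, b = 957, c = 404, d = 1052.
RR = [a/(a+b)] / [c/(c+d)] = (698/1655) / (404/1456) = 0.42175/0.27747 = 1.51998

1.520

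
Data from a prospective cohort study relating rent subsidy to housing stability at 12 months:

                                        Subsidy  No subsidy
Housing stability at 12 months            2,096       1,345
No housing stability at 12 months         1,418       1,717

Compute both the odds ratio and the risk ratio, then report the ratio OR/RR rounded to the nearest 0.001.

Reading the table with exposure as columns: a = 2096 (Subsidy, case), b = 1418 (Subsidy, non-case), c = 1345 (No subsidy, case), d = 1717.
OR = (2096·1717)/(1418·1345) = 3598832/1907210 = 1.88696
Risk in exposed = 2096/3514 = 0.59647; risk in unexposed = 1345/3062 = 0.43926; RR = 1.35791
OR/RR = 1.88696 / 1.35791 = 1.38960
The outcome is not rare, so the OR lies further from 1 than the RR.

1.390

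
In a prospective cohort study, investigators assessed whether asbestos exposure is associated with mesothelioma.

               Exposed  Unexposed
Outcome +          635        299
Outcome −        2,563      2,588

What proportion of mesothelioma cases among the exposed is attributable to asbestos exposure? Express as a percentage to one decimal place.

Reading the table with exposure as columns: a = 635 (Exposed, case), b = 2563 (Exposed, non-case), c = 299 (Unexposed, case), d = 2588.
Risk in exposed = 635/3198 = 0.19856; risk in unexposed = 299/2887 = 0.10357.
RR = 0.19856/0.10357 = 1.91722
AR% = (RR − 1)/RR × 100 = (1.91722 − 1)/1.91722 × 100 = 47.8410%

47.8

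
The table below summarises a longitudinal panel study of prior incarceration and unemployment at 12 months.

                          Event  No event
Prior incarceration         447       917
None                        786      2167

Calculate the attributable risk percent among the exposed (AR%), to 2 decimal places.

Cells: a = 447, b = 917, c = 786, d = 2167.
Risk in exposed = 447/1364 = 0.32771; risk in unexposed = 786/2953 = 0.26617.
RR = 0.32771/0.26617 = 1.23122
AR% = (RR − 1)/RR × 100 = (1.23122 − 1)/1.23122 × 100 = 18.7794%

18.78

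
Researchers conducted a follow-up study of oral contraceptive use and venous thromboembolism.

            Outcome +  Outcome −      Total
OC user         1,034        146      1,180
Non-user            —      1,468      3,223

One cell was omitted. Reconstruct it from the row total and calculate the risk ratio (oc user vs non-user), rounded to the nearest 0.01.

The missing cell is in the unexposed row: 3223 − 1468 = 1755.
So a = 1034, b = 146, c = 1755, d = 1468.
RR = [a/(a+b)] / [c/(c+d)] = (1034/1180) / (1755/3223) = 0.87627/0.54452 = 1.60924

1.61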